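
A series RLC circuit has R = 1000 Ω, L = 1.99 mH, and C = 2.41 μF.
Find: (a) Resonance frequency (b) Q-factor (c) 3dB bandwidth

Step 1 — Resonance: ω₀ = 1/√(LC) = 1/√(0.00199·2.41e-06) = 1.444e+04 rad/s.
Step 2 — f₀ = ω₀/(2π) = 2298 Hz.
Step 3 — Series Q: Q = ω₀L/R = 1.444e+04·0.00199/1000 = 0.02874.
Step 4 — Bandwidth: Δω = ω₀/Q = 5.025e+05 rad/s; BW = Δω/(2π) = 7.998e+04 Hz.

(a) f₀ = 2298 Hz  (b) Q = 0.02874  (c) BW = 7.998e+04 Hz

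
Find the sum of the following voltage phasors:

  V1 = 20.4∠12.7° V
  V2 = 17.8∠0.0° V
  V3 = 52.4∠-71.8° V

Step 1 — Convert each phasor to rectangular form:
  V1 = 20.4·(cos(12.7°) + j·sin(12.7°)) = 19.9 + j4.485 V
  V2 = 17.8·(cos(0.0°) + j·sin(0.0°)) = 17.8 V
  V3 = 52.4·(cos(-71.8°) + j·sin(-71.8°)) = 16.37 - j49.78 V
Step 2 — Sum components: V_total = 54.07 - j45.29 V.
Step 3 — Convert to polar: |V_total| = 70.53 V, ∠V_total = -40.0°.

V_total = 70.53∠-40.0° V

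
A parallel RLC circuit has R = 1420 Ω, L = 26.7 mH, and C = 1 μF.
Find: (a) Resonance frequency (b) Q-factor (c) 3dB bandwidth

Step 1 — Resonance: ω₀ = 1/√(LC) = 1/√(0.0267·1e-06) = 6120 rad/s.
Step 2 — f₀ = ω₀/(2π) = 974 Hz.
Step 3 — Parallel Q: Q = R/(ω₀L) = 1420/(6120·0.0267) = 8.69.
Step 4 — Bandwidth: Δω = ω₀/Q = 704.2 rad/s; BW = Δω/(2π) = 112.1 Hz.

(a) f₀ = 974 Hz  (b) Q = 8.69  (c) BW = 112.1 Hz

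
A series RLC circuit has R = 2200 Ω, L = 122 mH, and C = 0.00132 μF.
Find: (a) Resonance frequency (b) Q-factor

Step 1 — Resonance condition Im(Z)=0 gives ω₀ = 1/√(LC).
Step 2 — ω₀ = 1/√(0.122·1.32e-09) = 7.88e+04 rad/s.
Step 3 — f₀ = ω₀/(2π) = 1.254e+04 Hz.
Step 4 — Series Q: Q = ω₀L/R = 7.88e+04·0.122/2200 = 4.37.

(a) f₀ = 1.254e+04 Hz  (b) Q = 4.37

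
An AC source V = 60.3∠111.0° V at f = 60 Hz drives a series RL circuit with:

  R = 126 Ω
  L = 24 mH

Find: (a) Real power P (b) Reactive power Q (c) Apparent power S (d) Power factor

Step 1 — Angular frequency: ω = 2π·f = 2π·60 = 377 rad/s.
Step 2 — Component impedances:
  R: Z = R = 126 Ω
  L: Z = jωL = j·377·0.024 = 0 + j9.048 Ω
Step 3 — Series combination: Z_total = R + L = 126 + j9.048 Ω = 126.3∠4.1° Ω.
Step 4 — Source phasor: V = 60.3∠111.0° V = -21.61 + j56.29 V.
Step 5 — Current: I = V / Z = -0.1387 + j0.4567 A = 0.4773∠106.9° A.
Step 6 — Complex power: S = V·I* = 28.71 + j2.062 VA.
Step 7 — Real power: P = Re(S) = 28.71 W.
Step 8 — Reactive power: Q = Im(S) = 2.062 VAR.
Step 9 — Apparent power: |S| = 28.78 VA.
Step 10 — Power factor: PF = P/|S| = 0.9974 (lagging).

(a) P = 28.71 W  (b) Q = 2.062 VAR  (c) S = 28.78 VA  (d) PF = 0.9974 (lagging)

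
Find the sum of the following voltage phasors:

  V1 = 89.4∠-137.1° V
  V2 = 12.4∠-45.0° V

Step 1 — Convert each phasor to rectangular form:
  V1 = 89.4·(cos(-137.1°) + j·sin(-137.1°)) = -65.49 - j60.86 V
  V2 = 12.4·(cos(-45.0°) + j·sin(-45.0°)) = 8.768 - j8.768 V
Step 2 — Sum components: V_total = -56.72 - j69.62 V.
Step 3 — Convert to polar: |V_total| = 89.8 V, ∠V_total = -129.2°.

V_total = 89.8∠-129.2° V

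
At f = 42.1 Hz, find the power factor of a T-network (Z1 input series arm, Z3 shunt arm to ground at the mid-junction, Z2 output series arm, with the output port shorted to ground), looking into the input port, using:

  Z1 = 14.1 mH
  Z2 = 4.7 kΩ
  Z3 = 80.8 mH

Step 1 — Angular frequency: ω = 2π·f = 2π·42.1 = 264.5 rad/s.
Step 2 — Component impedances:
  Z1: Z = jωL = j·264.5·0.0141 = 0 + j3.73 Ω
  Z2: Z = R = 4700 Ω
  Z3: Z = jωL = j·264.5·0.0808 = 0 + j21.37 Ω
Step 3 — With the output port shorted to ground, the output series arm Z2 runs from the junction to ground; the shunt arm Z3 also runs from the junction to ground. They appear in parallel: Z3 || Z2 = 0.09719 + j21.37 Ω.
Step 4 — Series with input arm Z1: Z_in = Z1 + (Z3 || Z2) = 0.09719 + j25.1 Ω = 25.1∠89.8° Ω.
Step 5 — Power factor: PF = cos(φ) = Re(Z)/|Z| = 0.09719/25.1 = 0.003872.
Step 6 — Type: Im(Z) = 25.1 ⇒ lagging (phase φ = 89.8°).

PF = 0.003872 (lagging, φ = 89.8°)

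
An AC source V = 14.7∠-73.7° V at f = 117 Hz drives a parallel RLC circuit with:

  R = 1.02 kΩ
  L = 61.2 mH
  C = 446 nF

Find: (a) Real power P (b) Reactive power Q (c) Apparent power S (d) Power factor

Step 1 — Angular frequency: ω = 2π·f = 2π·117 = 735.1 rad/s.
Step 2 — Component impedances:
  R: Z = R = 1020 Ω
  L: Z = jωL = j·735.1·0.0612 = 0 + j44.99 Ω
  C: Z = 1/(jωC) = -j/(ω·C) = 0 - j3050 Ω
Step 3 — Parallel combination: 1/Z_total = 1/R + 1/L + 1/C; Z_total = 2.04 + j45.57 Ω = 45.62∠87.4° Ω.
Step 4 — Source phasor: V = 14.7∠-73.7° V = 4.126 - j14.11 V.
Step 5 — Current: I = V / Z = -0.3049 - j0.1042 A = 0.3222∠-161.1° A.
Step 6 — Complex power: S = V·I* = 0.2119 + j4.732 VA.
Step 7 — Real power: P = Re(S) = 0.2119 W.
Step 8 — Reactive power: Q = Im(S) = 4.732 VAR.
Step 9 — Apparent power: |S| = 4.737 VA.
Step 10 — Power factor: PF = P/|S| = 0.04472 (lagging).

(a) P = 0.2119 W  (b) Q = 4.732 VAR  (c) S = 4.737 VA  (d) PF = 0.04472 (lagging)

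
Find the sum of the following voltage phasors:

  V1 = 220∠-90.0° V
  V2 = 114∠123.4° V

Step 1 — Convert each phasor to rectangular form:
  V1 = 220·(cos(-90.0°) + j·sin(-90.0°)) = 0 - j220 V
  V2 = 114·(cos(123.4°) + j·sin(123.4°)) = -62.75 + j95.17 V
Step 2 — Sum components: V_total = -62.75 - j124.8 V.
Step 3 — Convert to polar: |V_total| = 139.7 V, ∠V_total = -116.7°.

V_total = 139.7∠-116.7° V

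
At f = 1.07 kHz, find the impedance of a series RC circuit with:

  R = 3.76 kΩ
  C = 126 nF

Step 1 — Angular frequency: ω = 2π·f = 2π·1070 = 6723 rad/s.
Step 2 — Component impedances:
  R: Z = R = 3760 Ω
  C: Z = 1/(jωC) = -j/(ω·C) = 0 - j1180 Ω
Step 3 — Series combination: Z_total = R + C = 3760 - j1180 Ω = 3941∠-17.4° Ω.

Z = 3760 - j1180 Ω = 3941∠-17.4° Ω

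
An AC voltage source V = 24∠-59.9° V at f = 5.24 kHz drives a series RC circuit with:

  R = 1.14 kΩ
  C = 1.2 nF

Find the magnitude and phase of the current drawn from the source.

Step 1 — Angular frequency: ω = 2π·f = 2π·5240 = 3.292e+04 rad/s.
Step 2 — Component impedances:
  R: Z = R = 1140 Ω
  C: Z = 1/(jωC) = -j/(ω·C) = 0 - j2.531e+04 Ω
Step 3 — Series combination: Z_total = R + C = 1140 - j2.531e+04 Ω = 2.534e+04∠-87.4° Ω.
Step 4 — Source phasor: V = 24∠-59.9° V = 12.04 - j20.76 V.
Step 5 — Ohm's law: I = V / Z_total = (12.04 - j20.76) / (1140 - j2.531e+04) = 0.0008401 + j0.0004377 A.
Step 6 — Convert to polar: |I| = 0.0009472 A, ∠I = 27.5°.

I = 0.0009472∠27.5° A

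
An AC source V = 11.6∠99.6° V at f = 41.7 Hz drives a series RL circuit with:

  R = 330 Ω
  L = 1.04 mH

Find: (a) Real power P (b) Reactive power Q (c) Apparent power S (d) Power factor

Step 1 — Angular frequency: ω = 2π·f = 2π·41.7 = 262 rad/s.
Step 2 — Component impedances:
  R: Z = R = 330 Ω
  L: Z = jωL = j·262·0.00104 = 0 + j0.2725 Ω
Step 3 — Series combination: Z_total = R + L = 330 + j0.2725 Ω = 330∠0.0° Ω.
Step 4 — Source phasor: V = 11.6∠99.6° V = -1.935 + j11.44 V.
Step 5 — Current: I = V / Z = -0.005834 + j0.03466 A = 0.03515∠99.6° A.
Step 6 — Complex power: S = V·I* = 0.4078 + j0.0003367 VA.
Step 7 — Real power: P = Re(S) = 0.4078 W.
Step 8 — Reactive power: Q = Im(S) = 0.0003367 VAR.
Step 9 — Apparent power: |S| = 0.4078 VA.
Step 10 — Power factor: PF = P/|S| = 1 (lagging).

(a) P = 0.4078 W  (b) Q = 0.0003367 VAR  (c) S = 0.4078 VA  (d) PF = 1 (lagging)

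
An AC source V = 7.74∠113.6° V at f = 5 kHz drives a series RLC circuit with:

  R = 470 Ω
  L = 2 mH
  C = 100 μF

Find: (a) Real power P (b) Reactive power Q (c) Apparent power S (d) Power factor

Step 1 — Angular frequency: ω = 2π·f = 2π·5000 = 3.142e+04 rad/s.
Step 2 — Component impedances:
  R: Z = R = 470 Ω
  L: Z = jωL = j·3.142e+04·0.002 = 0 + j62.83 Ω
  C: Z = 1/(jωC) = -j/(ω·C) = 0 - j0.3183 Ω
Step 3 — Series combination: Z_total = R + L + C = 470 + j62.51 Ω = 474.1∠7.6° Ω.
Step 4 — Source phasor: V = 7.74∠113.6° V = -3.099 + j7.093 V.
Step 5 — Current: I = V / Z = -0.004506 + j0.01569 A = 0.01632∠106.0° A.
Step 6 — Complex power: S = V·I* = 0.1252 + j0.01666 VA.
Step 7 — Real power: P = Re(S) = 0.1252 W.
Step 8 — Reactive power: Q = Im(S) = 0.01666 VAR.
Step 9 — Apparent power: |S| = 0.1264 VA.
Step 10 — Power factor: PF = P/|S| = 0.9913 (lagging).

(a) P = 0.1252 W  (b) Q = 0.01666 VAR  (c) S = 0.1264 VA  (d) PF = 0.9913 (lagging)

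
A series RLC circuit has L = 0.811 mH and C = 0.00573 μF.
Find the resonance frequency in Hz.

Step 1 — Resonance condition Im(Z)=0 gives ω₀ = 1/√(LC).
Step 2 — ω₀ = 1/√(0.000811·5.73e-09) = 4.639e+05 rad/s.
Step 3 — f₀ = ω₀/(2π) = 7.383e+04 Hz.

f₀ = 7.383e+04 Hz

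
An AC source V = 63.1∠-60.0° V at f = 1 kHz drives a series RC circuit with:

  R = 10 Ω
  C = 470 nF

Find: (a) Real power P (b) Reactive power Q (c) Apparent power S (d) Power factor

Step 1 — Angular frequency: ω = 2π·f = 2π·1000 = 6283 rad/s.
Step 2 — Component impedances:
  R: Z = R = 10 Ω
  C: Z = 1/(jωC) = -j/(ω·C) = 0 - j338.6 Ω
Step 3 — Series combination: Z_total = R + C = 10 - j338.6 Ω = 338.8∠-88.3° Ω.
Step 4 — Source phasor: V = 63.1∠-60.0° V = 31.55 - j54.65 V.
Step 5 — Current: I = V / Z = 0.164 + j0.08833 A = 0.1863∠28.3° A.
Step 6 — Complex power: S = V·I* = 0.3469 - j11.75 VA.
Step 7 — Real power: P = Re(S) = 0.3469 W.
Step 8 — Reactive power: Q = Im(S) = -11.75 VAR.
Step 9 — Apparent power: |S| = 11.75 VA.
Step 10 — Power factor: PF = P/|S| = 0.02952 (leading).

(a) P = 0.3469 W  (b) Q = -11.75 VAR  (c) S = 11.75 VA  (d) PF = 0.02952 (leading)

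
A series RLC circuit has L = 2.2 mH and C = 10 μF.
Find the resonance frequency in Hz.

Step 1 — Resonance condition Im(Z)=0 gives ω₀ = 1/√(LC).
Step 2 — ω₀ = 1/√(0.0022·1e-05) = 6742 rad/s.
Step 3 — f₀ = ω₀/(2π) = 1073 Hz.

f₀ = 1073 Hz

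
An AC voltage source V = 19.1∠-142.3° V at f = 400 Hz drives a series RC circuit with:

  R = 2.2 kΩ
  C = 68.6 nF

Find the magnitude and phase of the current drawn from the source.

Step 1 — Angular frequency: ω = 2π·f = 2π·400 = 2513 rad/s.
Step 2 — Component impedances:
  R: Z = R = 2200 Ω
  C: Z = 1/(jωC) = -j/(ω·C) = 0 - j5800 Ω
Step 3 — Series combination: Z_total = R + C = 2200 - j5800 Ω = 6203∠-69.2° Ω.
Step 4 — Source phasor: V = 19.1∠-142.3° V = -15.11 - j11.68 V.
Step 5 — Ohm's law: I = V / Z_total = (-15.11 - j11.68) / (2200 - j5800) = 0.0008965 - j0.002946 A.
Step 6 — Convert to polar: |I| = 0.003079 A, ∠I = -73.1°.

I = 0.003079∠-73.1° A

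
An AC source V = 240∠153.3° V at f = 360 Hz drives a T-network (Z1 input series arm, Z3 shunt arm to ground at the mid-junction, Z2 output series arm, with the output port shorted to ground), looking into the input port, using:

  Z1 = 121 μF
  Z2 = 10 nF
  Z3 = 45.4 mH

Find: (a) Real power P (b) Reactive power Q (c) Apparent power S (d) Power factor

Step 1 — Angular frequency: ω = 2π·f = 2π·360 = 2262 rad/s.
Step 2 — Component impedances:
  Z1: Z = 1/(jωC) = -j/(ω·C) = 0 - j3.654 Ω
  Z2: Z = 1/(jωC) = -j/(ω·C) = 0 - j4.421e+04 Ω
  Z3: Z = jωL = j·2262·0.0454 = 0 + j102.7 Ω
Step 3 — With the output port shorted to ground, the output series arm Z2 runs from the junction to ground; the shunt arm Z3 also runs from the junction to ground. They appear in parallel: Z3 || Z2 = 0 + j102.9 Ω.
Step 4 — Series with input arm Z1: Z_in = Z1 + (Z3 || Z2) = 0 + j99.28 Ω = 99.28∠90.0° Ω.
Step 5 — Source phasor: V = 240∠153.3° V = -214.4 + j107.8 V.
Step 6 — Current: I = V / Z = 1.086 + j2.16 A = 2.417∠63.3° A.
Step 7 — Complex power: S = V·I* = 0 + j580.2 VA.
Step 8 — Real power: P = Re(S) = 0 W.
Step 9 — Reactive power: Q = Im(S) = 580.2 VAR.
Step 10 — Apparent power: |S| = 580.2 VA.
Step 11 — Power factor: PF = P/|S| = 0 (lagging).

(a) P = 0 W  (b) Q = 580.2 VAR  (c) S = 580.2 VA  (d) PF = 0 (lagging)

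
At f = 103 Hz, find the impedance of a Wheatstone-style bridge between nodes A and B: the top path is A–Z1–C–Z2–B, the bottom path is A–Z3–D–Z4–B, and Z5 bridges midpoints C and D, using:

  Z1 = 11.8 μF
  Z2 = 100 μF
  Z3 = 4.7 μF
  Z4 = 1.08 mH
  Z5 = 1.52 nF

Step 1 — Angular frequency: ω = 2π·f = 2π·103 = 647.2 rad/s.
Step 2 — Component impedances:
  Z1: Z = 1/(jωC) = -j/(ω·C) = 0 - j130.9 Ω
  Z2: Z = 1/(jωC) = -j/(ω·C) = 0 - j15.45 Ω
  Z3: Z = 1/(jωC) = -j/(ω·C) = 0 - j328.8 Ω
  Z4: Z = jωL = j·647.2·0.00108 = 0 + j0.6989 Ω
  Z5: Z = 1/(jωC) = -j/(ω·C) = 0 - j1.017e+06 Ω
Step 3 — Bridge requires nodal analysis (the Z5 bridge couples midpoints C and D, so the two paths cannot be reduced to a simple series/parallel combination). Setting node B to ground and injecting 1 A at node A, the 3-node admittance system at A, C, D solves to V_A = Z_AB = 0 - j101.2 Ω = 101.2∠-90.0° Ω.

Z = 0 - j101.2 Ω = 101.2∠-90.0° Ω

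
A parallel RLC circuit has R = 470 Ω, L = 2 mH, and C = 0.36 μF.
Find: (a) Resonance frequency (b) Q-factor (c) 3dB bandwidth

Step 1 — Resonance: ω₀ = 1/√(LC) = 1/√(0.002·3.6e-07) = 3.727e+04 rad/s.
Step 2 — f₀ = ω₀/(2π) = 5931 Hz.
Step 3 — Parallel Q: Q = R/(ω₀L) = 470/(3.727e+04·0.002) = 6.306.
Step 4 — Bandwidth: Δω = ω₀/Q = 5910 rad/s; BW = Δω/(2π) = 940.6 Hz.

(a) f₀ = 5931 Hz  (b) Q = 6.306  (c) BW = 940.6 Hz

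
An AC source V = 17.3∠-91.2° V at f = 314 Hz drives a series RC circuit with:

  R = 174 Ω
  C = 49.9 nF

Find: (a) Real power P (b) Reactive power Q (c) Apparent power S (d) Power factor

Step 1 — Angular frequency: ω = 2π·f = 2π·314 = 1973 rad/s.
Step 2 — Component impedances:
  R: Z = R = 174 Ω
  C: Z = 1/(jωC) = -j/(ω·C) = 0 - j1.016e+04 Ω
Step 3 — Series combination: Z_total = R + C = 174 - j1.016e+04 Ω = 1.016e+04∠-89.0° Ω.
Step 4 — Source phasor: V = 17.3∠-91.2° V = -0.3623 - j17.3 V.
Step 5 — Current: I = V / Z = 0.001702 - j6.482e-05 A = 0.001703∠-2.2° A.
Step 6 — Complex power: S = V·I* = 0.0005046 - j0.02946 VA.
Step 7 — Real power: P = Re(S) = 0.0005046 W.
Step 8 — Reactive power: Q = Im(S) = -0.02946 VAR.
Step 9 — Apparent power: |S| = 0.02946 VA.
Step 10 — Power factor: PF = P/|S| = 0.01713 (leading).

(a) P = 0.0005046 W  (b) Q = -0.02946 VAR  (c) S = 0.02946 VA  (d) PF = 0.01713 (leading)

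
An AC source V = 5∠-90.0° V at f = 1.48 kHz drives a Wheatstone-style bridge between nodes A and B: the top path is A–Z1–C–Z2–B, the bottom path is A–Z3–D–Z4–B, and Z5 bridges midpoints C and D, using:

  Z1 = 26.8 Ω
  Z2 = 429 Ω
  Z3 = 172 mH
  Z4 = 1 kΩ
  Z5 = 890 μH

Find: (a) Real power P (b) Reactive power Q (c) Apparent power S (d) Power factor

Step 1 — Angular frequency: ω = 2π·f = 2π·1480 = 9299 rad/s.
Step 2 — Component impedances:
  Z1: Z = R = 26.8 Ω
  Z2: Z = R = 429 Ω
  Z3: Z = jωL = j·9299·0.172 = 0 + j1599 Ω
  Z4: Z = R = 1000 Ω
  Z5: Z = jωL = j·9299·0.00089 = 0 + j8.276 Ω
Step 3 — Bridge requires nodal analysis (the Z5 bridge couples midpoints C and D, so the two paths cannot be reduced to a simple series/parallel combination). Setting node B to ground and injecting 1 A at node A, the 3-node admittance system at A, C, D solves to V_A = Z_AB = 326.9 + j1.188 Ω = 326.9∠0.2° Ω.
Step 4 — Source phasor: V = 5∠-90.0° V = 0 - j5 V.
Step 5 — Current: I = V / Z = -5.556e-05 - j0.01529 A = 0.01529∠-90.2° A.
Step 6 — Complex power: S = V·I* = 0.07647 + j0.0002778 VA.
Step 7 — Real power: P = Re(S) = 0.07647 W.
Step 8 — Reactive power: Q = Im(S) = 0.0002778 VAR.
Step 9 — Apparent power: |S| = 0.07647 VA.
Step 10 — Power factor: PF = P/|S| = 1 (lagging).

(a) P = 0.07647 W  (b) Q = 0.0002778 VAR  (c) S = 0.07647 VA  (d) PF = 1 (lagging)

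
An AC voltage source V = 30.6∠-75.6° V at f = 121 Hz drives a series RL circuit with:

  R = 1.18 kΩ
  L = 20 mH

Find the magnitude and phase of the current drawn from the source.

Step 1 — Angular frequency: ω = 2π·f = 2π·121 = 760.3 rad/s.
Step 2 — Component impedances:
  R: Z = R = 1180 Ω
  L: Z = jωL = j·760.3·0.02 = 0 + j15.21 Ω
Step 3 — Series combination: Z_total = R + L = 1180 + j15.21 Ω = 1180∠0.7° Ω.
Step 4 — Source phasor: V = 30.6∠-75.6° V = 7.61 - j29.64 V.
Step 5 — Ohm's law: I = V / Z_total = (7.61 - j29.64) / (1180 + j15.21) = 0.006124 - j0.0252 A.
Step 6 — Convert to polar: |I| = 0.02593 A, ∠I = -76.3°.

I = 0.02593∠-76.3° A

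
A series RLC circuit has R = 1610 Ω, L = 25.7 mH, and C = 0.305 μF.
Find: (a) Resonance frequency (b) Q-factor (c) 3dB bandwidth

Step 1 — Resonance: ω₀ = 1/√(LC) = 1/√(0.0257·3.05e-07) = 1.129e+04 rad/s.
Step 2 — f₀ = ω₀/(2π) = 1798 Hz.
Step 3 — Series Q: Q = ω₀L/R = 1.129e+04·0.0257/1610 = 0.1803.
Step 4 — Bandwidth: Δω = ω₀/Q = 6.265e+04 rad/s; BW = Δω/(2π) = 9970 Hz.

(a) f₀ = 1798 Hz  (b) Q = 0.1803  (c) BW = 9970 Hz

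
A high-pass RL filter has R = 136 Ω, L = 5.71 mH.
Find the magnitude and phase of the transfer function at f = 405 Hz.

Step 1 — Angular frequency: ω = 2π·405 = 2545 rad/s.
Step 2 — Transfer function: H(jω) = jωL/(R + jωL).
Step 3 — Numerator jωL = j·14.53; denominator R + jωL = 136 + j14.53.
Step 4 — H = 0.01129 + j0.1056.
Step 5 — Magnitude: |H| = 0.1062 (-19.5 dB); phase: φ = 83.9°.

|H| = 0.1062 (-19.5 dB), φ = 83.9°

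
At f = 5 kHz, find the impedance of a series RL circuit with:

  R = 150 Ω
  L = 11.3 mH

Step 1 — Angular frequency: ω = 2π·f = 2π·5000 = 3.142e+04 rad/s.
Step 2 — Component impedances:
  R: Z = R = 150 Ω
  L: Z = jωL = j·3.142e+04·0.0113 = 0 + j355 Ω
Step 3 — Series combination: Z_total = R + L = 150 + j355 Ω = 385.4∠67.1° Ω.

Z = 150 + j355 Ω = 385.4∠67.1° Ω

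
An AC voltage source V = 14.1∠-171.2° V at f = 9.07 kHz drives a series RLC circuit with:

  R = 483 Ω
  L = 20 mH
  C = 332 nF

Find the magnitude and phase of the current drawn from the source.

Step 1 — Angular frequency: ω = 2π·f = 2π·9070 = 5.699e+04 rad/s.
Step 2 — Component impedances:
  R: Z = R = 483 Ω
  L: Z = jωL = j·5.699e+04·0.02 = 0 + j1140 Ω
  C: Z = 1/(jωC) = -j/(ω·C) = 0 - j52.85 Ω
Step 3 — Series combination: Z_total = R + L + C = 483 + j1087 Ω = 1189∠66.0° Ω.
Step 4 — Source phasor: V = 14.1∠-171.2° V = -13.93 - j2.157 V.
Step 5 — Ohm's law: I = V / Z_total = (-13.93 - j2.157) / (483 + j1087) = -0.006415 + j0.009969 A.
Step 6 — Convert to polar: |I| = 0.01185 A, ∠I = 122.8°.

I = 0.01185∠122.8° A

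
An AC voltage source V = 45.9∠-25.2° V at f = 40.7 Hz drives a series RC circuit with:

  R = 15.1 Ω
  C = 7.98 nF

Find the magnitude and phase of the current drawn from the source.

Step 1 — Angular frequency: ω = 2π·f = 2π·40.7 = 255.7 rad/s.
Step 2 — Component impedances:
  R: Z = R = 15.1 Ω
  C: Z = 1/(jωC) = -j/(ω·C) = 0 - j4.9e+05 Ω
Step 3 — Series combination: Z_total = R + C = 15.1 - j4.9e+05 Ω = 4.9e+05∠-90.0° Ω.
Step 4 — Source phasor: V = 45.9∠-25.2° V = 41.53 - j19.54 V.
Step 5 — Ohm's law: I = V / Z_total = (41.53 - j19.54) / (15.1 - j4.9e+05) = 3.988e-05 + j8.475e-05 A.
Step 6 — Convert to polar: |I| = 9.367e-05 A, ∠I = 64.8°.

I = 9.367e-05∠64.8° A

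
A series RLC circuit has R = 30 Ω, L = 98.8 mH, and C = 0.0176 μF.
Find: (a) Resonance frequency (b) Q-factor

Step 1 — Resonance condition Im(Z)=0 gives ω₀ = 1/√(LC).
Step 2 — ω₀ = 1/√(0.0988·1.76e-08) = 2.398e+04 rad/s.
Step 3 — f₀ = ω₀/(2π) = 3817 Hz.
Step 4 — Series Q: Q = ω₀L/R = 2.398e+04·0.0988/30 = 78.98.

(a) f₀ = 3817 Hz  (b) Q = 78.98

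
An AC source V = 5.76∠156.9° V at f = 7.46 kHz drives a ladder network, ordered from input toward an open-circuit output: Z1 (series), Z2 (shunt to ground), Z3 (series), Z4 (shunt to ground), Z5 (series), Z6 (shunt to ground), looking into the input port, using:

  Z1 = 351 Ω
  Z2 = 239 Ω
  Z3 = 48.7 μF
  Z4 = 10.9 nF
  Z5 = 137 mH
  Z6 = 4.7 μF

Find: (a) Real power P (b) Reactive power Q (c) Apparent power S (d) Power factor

Step 1 — Angular frequency: ω = 2π·f = 2π·7460 = 4.687e+04 rad/s.
Step 2 — Component impedances:
  Z1: Z = R = 351 Ω
  Z2: Z = R = 239 Ω
  Z3: Z = 1/(jωC) = -j/(ω·C) = 0 - j0.4381 Ω
  Z4: Z = 1/(jωC) = -j/(ω·C) = 0 - j1957 Ω
  Z5: Z = jωL = j·4.687e+04·0.137 = 0 + j6422 Ω
  Z6: Z = 1/(jωC) = -j/(ω·C) = 0 - j4.539 Ω
Step 3 — Ladder network (open output): work backward from the far end, alternating series and parallel combinations. Z_in = 588.3 - j20.13 Ω = 588.6∠-2.0° Ω.
Step 4 — Source phasor: V = 5.76∠156.9° V = -5.298 + j2.26 V.
Step 5 — Current: I = V / Z = -0.009127 + j0.003529 A = 0.009785∠158.9° A.
Step 6 — Complex power: S = V·I* = 0.05633 - j0.001928 VA.
Step 7 — Real power: P = Re(S) = 0.05633 W.
Step 8 — Reactive power: Q = Im(S) = -0.001928 VAR.
Step 9 — Apparent power: |S| = 0.05636 VA.
Step 10 — Power factor: PF = P/|S| = 0.9994 (leading).

(a) P = 0.05633 W  (b) Q = -0.001928 VAR  (c) S = 0.05636 VA  (d) PF = 0.9994 (leading)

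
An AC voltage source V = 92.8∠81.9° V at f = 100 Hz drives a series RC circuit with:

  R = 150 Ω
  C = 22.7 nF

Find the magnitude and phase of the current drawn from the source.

Step 1 — Angular frequency: ω = 2π·f = 2π·100 = 628.3 rad/s.
Step 2 — Component impedances:
  R: Z = R = 150 Ω
  C: Z = 1/(jωC) = -j/(ω·C) = 0 - j7.011e+04 Ω
Step 3 — Series combination: Z_total = R + C = 150 - j7.011e+04 Ω = 7.011e+04∠-89.9° Ω.
Step 4 — Source phasor: V = 92.8∠81.9° V = 13.08 + j91.87 V.
Step 5 — Ohm's law: I = V / Z_total = (13.08 + j91.87) / (150 - j7.011e+04) = -0.00131 + j0.0001893 A.
Step 6 — Convert to polar: |I| = 0.001324 A, ∠I = 171.8°.

I = 0.001324∠171.8° A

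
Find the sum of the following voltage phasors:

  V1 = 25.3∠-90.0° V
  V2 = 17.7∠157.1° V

Step 1 — Convert each phasor to rectangular form:
  V1 = 25.3·(cos(-90.0°) + j·sin(-90.0°)) = 0 - j25.3 V
  V2 = 17.7·(cos(157.1°) + j·sin(157.1°)) = -16.3 + j6.887 V
Step 2 — Sum components: V_total = -16.3 - j18.41 V.
Step 3 — Convert to polar: |V_total| = 24.59 V, ∠V_total = -131.5°.

V_total = 24.59∠-131.5° V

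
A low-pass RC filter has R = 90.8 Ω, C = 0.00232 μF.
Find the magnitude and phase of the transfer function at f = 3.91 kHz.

Step 1 — Angular frequency: ω = 2π·3910 = 2.457e+04 rad/s.
Step 2 — Transfer function: H(jω) = 1/(1 + jωRC).
Step 3 — Denominator: 1 + jωRC = 1 + j·2.457e+04·90.8·2.32e-09 = 1 + j0.005175.
Step 4 — H = 1 - j0.005175.
Step 5 — Magnitude: |H| = 1 (-0.0 dB); phase: φ = -0.3°.

|H| = 1 (-0.0 dB), φ = -0.3°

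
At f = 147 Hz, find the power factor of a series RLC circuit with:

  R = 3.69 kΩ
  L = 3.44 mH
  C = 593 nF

Step 1 — Angular frequency: ω = 2π·f = 2π·147 = 923.6 rad/s.
Step 2 — Component impedances:
  R: Z = R = 3690 Ω
  L: Z = jωL = j·923.6·0.00344 = 0 + j3.177 Ω
  C: Z = 1/(jωC) = -j/(ω·C) = 0 - j1826 Ω
Step 3 — Series combination: Z_total = R + L + C = 3690 - j1823 Ω = 4116∠-26.3° Ω.
Step 4 — Power factor: PF = cos(φ) = Re(Z)/|Z| = 3690/4115.6 = 0.8966.
Step 5 — Type: Im(Z) = -1823 ⇒ leading (phase φ = -26.3°).

PF = 0.8966 (leading, φ = -26.3°)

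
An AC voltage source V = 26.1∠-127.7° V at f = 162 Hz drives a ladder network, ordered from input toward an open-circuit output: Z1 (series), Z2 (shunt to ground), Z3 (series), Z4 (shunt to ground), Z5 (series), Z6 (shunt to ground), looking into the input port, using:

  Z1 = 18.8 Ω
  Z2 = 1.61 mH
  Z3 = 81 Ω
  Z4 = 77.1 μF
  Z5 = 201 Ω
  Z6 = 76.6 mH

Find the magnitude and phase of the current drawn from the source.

Step 1 — Angular frequency: ω = 2π·f = 2π·162 = 1018 rad/s.
Step 2 — Component impedances:
  Z1: Z = R = 18.8 Ω
  Z2: Z = jωL = j·1018·0.00161 = 0 + j1.639 Ω
  Z3: Z = R = 81 Ω
  Z4: Z = 1/(jωC) = -j/(ω·C) = 0 - j12.74 Ω
  Z5: Z = R = 201 Ω
  Z6: Z = jωL = j·1018·0.0766 = 0 + j77.97 Ω
Step 3 — Ladder network (open output): work backward from the far end, alternating series and parallel combinations. Z_in = 18.83 + j1.643 Ω = 18.9∠5.0° Ω.
Step 4 — Source phasor: V = 26.1∠-127.7° V = -15.96 - j20.65 V.
Step 5 — Ohm's law: I = V / Z_total = (-15.96 - j20.65) / (18.83 + j1.643) = -0.9361 - j1.015 A.
Step 6 — Convert to polar: |I| = 1.381 A, ∠I = -132.7°.

I = 1.381∠-132.7° A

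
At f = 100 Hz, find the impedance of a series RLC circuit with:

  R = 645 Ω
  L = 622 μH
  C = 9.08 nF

Step 1 — Angular frequency: ω = 2π·f = 2π·100 = 628.3 rad/s.
Step 2 — Component impedances:
  R: Z = R = 645 Ω
  L: Z = jωL = j·628.3·0.000622 = 0 + j0.3908 Ω
  C: Z = 1/(jωC) = -j/(ω·C) = 0 - j1.753e+05 Ω
Step 3 — Series combination: Z_total = R + L + C = 645 - j1.753e+05 Ω = 1.753e+05∠-89.8° Ω.

Z = 645 - j1.753e+05 Ω = 1.753e+05∠-89.8° Ω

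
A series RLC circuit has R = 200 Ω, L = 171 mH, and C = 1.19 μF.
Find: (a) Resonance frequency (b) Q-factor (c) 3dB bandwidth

Step 1 — Resonance condition Im(Z)=0 gives ω₀ = 1/√(LC).
Step 2 — ω₀ = 1/√(0.171·1.19e-06) = 2217 rad/s.
Step 3 — f₀ = ω₀/(2π) = 352.8 Hz.
Step 4 — Series Q: Q = ω₀L/R = 2217·0.171/200 = 1.895.
Step 5 — 3dB bandwidth: Δω = ω₀/Q = 1170 rad/s; BW = Δω/(2π) = 186.1 Hz.

(a) f₀ = 352.8 Hz  (b) Q = 1.895  (c) BW = 186.1 Hz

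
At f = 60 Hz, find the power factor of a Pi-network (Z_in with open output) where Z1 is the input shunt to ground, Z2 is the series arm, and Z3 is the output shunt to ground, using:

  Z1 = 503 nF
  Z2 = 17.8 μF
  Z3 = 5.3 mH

Step 1 — Angular frequency: ω = 2π·f = 2π·60 = 377 rad/s.
Step 2 — Component impedances:
  Z1: Z = 1/(jωC) = -j/(ω·C) = 0 - j5274 Ω
  Z2: Z = 1/(jωC) = -j/(ω·C) = 0 - j149 Ω
  Z3: Z = jωL = j·377·0.0053 = 0 + j1.998 Ω
Step 3 — With open output, the series arm Z2 and the output shunt Z3 appear in series to ground: Z2 + Z3 = 0 - j147 Ω.
Step 4 — Parallel with input shunt Z1: Z_in = Z1 || (Z2 + Z3) = 0 - j143 Ω = 143∠-90.0° Ω.
Step 5 — Power factor: PF = cos(φ) = Re(Z)/|Z| = 0/143 = 0.
Step 6 — Type: Im(Z) = -143 ⇒ leading (phase φ = -90.0°).

PF = 0 (leading, φ = -90.0°)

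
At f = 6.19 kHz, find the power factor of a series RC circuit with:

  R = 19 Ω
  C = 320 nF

Step 1 — Angular frequency: ω = 2π·f = 2π·6190 = 3.889e+04 rad/s.
Step 2 — Component impedances:
  R: Z = R = 19 Ω
  C: Z = 1/(jωC) = -j/(ω·C) = 0 - j80.35 Ω
Step 3 — Series combination: Z_total = R + C = 19 - j80.35 Ω = 82.56∠-76.7° Ω.
Step 4 — Power factor: PF = cos(φ) = Re(Z)/|Z| = 19/82.56 = 0.2301.
Step 5 — Type: Im(Z) = -80.35 ⇒ leading (phase φ = -76.7°).

PF = 0.2301 (leading, φ = -76.7°)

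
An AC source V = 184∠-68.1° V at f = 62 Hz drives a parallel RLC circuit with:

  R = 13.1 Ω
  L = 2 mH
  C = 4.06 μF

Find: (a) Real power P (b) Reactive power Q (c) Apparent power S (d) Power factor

Step 1 — Angular frequency: ω = 2π·f = 2π·62 = 389.6 rad/s.
Step 2 — Component impedances:
  R: Z = R = 13.1 Ω
  L: Z = jωL = j·389.6·0.002 = 0 + j0.7791 Ω
  C: Z = 1/(jωC) = -j/(ω·C) = 0 - j632.3 Ω
Step 3 — Parallel combination: 1/Z_total = 1/R + 1/L + 1/C; Z_total = 0.04629 + j0.7773 Ω = 0.7787∠86.6° Ω.
Step 4 — Source phasor: V = 184∠-68.1° V = 68.63 - j170.7 V.
Step 5 — Current: I = V / Z = -213.6 - j101 A = 236.3∠-154.7° A.
Step 6 — Complex power: S = V·I* = 2584 + j4.34e+04 VA.
Step 7 — Real power: P = Re(S) = 2584 W.
Step 8 — Reactive power: Q = Im(S) = 4.34e+04 VAR.
Step 9 — Apparent power: |S| = 4.348e+04 VA.
Step 10 — Power factor: PF = P/|S| = 0.05944 (lagging).

(a) P = 2584 W  (b) Q = 4.34e+04 VAR  (c) S = 4.348e+04 VA  (d) PF = 0.05944 (lagging)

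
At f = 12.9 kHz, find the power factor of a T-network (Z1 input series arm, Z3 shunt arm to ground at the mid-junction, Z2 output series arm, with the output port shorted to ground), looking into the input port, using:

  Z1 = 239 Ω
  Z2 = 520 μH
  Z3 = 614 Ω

Step 1 — Angular frequency: ω = 2π·f = 2π·1.29e+04 = 8.105e+04 rad/s.
Step 2 — Component impedances:
  Z1: Z = R = 239 Ω
  Z2: Z = jωL = j·8.105e+04·0.00052 = 0 + j42.15 Ω
  Z3: Z = R = 614 Ω
Step 3 — With the output port shorted to ground, the output series arm Z2 runs from the junction to ground; the shunt arm Z3 also runs from the junction to ground. They appear in parallel: Z3 || Z2 = 2.88 + j41.95 Ω.
Step 4 — Series with input arm Z1: Z_in = Z1 + (Z3 || Z2) = 241.9 + j41.95 Ω = 245.5∠9.8° Ω.
Step 5 — Power factor: PF = cos(φ) = Re(Z)/|Z| = 241.9/245.5 = 0.9853.
Step 6 — Type: Im(Z) = 41.95 ⇒ lagging (phase φ = 9.8°).

PF = 0.9853 (lagging, φ = 9.8°)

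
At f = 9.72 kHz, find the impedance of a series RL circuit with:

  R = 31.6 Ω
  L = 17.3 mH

Step 1 — Angular frequency: ω = 2π·f = 2π·9720 = 6.107e+04 rad/s.
Step 2 — Component impedances:
  R: Z = R = 31.6 Ω
  L: Z = jωL = j·6.107e+04·0.0173 = 0 + j1057 Ω
Step 3 — Series combination: Z_total = R + L = 31.6 + j1057 Ω = 1057∠88.3° Ω.

Z = 31.6 + j1057 Ω = 1057∠88.3° Ω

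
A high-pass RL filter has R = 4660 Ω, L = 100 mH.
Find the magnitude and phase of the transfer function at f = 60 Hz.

Step 1 — Angular frequency: ω = 2π·60 = 377 rad/s.
Step 2 — Transfer function: H(jω) = jωL/(R + jωL).
Step 3 — Numerator jωL = j·37.7; denominator R + jωL = 4660 + j37.7.
Step 4 — H = 6.544e-05 + j0.008089.
Step 5 — Magnitude: |H| = 0.00809 (-41.8 dB); phase: φ = 89.5°.

|H| = 0.00809 (-41.8 dB), φ = 89.5°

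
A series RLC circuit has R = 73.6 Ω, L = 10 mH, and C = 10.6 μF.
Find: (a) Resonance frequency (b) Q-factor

Step 1 — Resonance condition Im(Z)=0 gives ω₀ = 1/√(LC).
Step 2 — ω₀ = 1/√(0.01·1.06e-05) = 3071 rad/s.
Step 3 — f₀ = ω₀/(2π) = 488.8 Hz.
Step 4 — Series Q: Q = ω₀L/R = 3071·0.01/73.6 = 0.4173.

(a) f₀ = 488.8 Hz  (b) Q = 0.4173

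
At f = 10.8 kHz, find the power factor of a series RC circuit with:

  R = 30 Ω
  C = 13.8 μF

Step 1 — Angular frequency: ω = 2π·f = 2π·1.08e+04 = 6.786e+04 rad/s.
Step 2 — Component impedances:
  R: Z = R = 30 Ω
  C: Z = 1/(jωC) = -j/(ω·C) = 0 - j1.068 Ω
Step 3 — Series combination: Z_total = R + C = 30 - j1.068 Ω = 30.02∠-2.0° Ω.
Step 4 — Power factor: PF = cos(φ) = Re(Z)/|Z| = 30/30.019 = 0.9994.
Step 5 — Type: Im(Z) = -1.068 ⇒ leading (phase φ = -2.0°).

PF = 0.9994 (leading, φ = -2.0°)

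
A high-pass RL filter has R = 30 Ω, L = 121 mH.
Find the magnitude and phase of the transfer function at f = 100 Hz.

Step 1 — Angular frequency: ω = 2π·100 = 628.3 rad/s.
Step 2 — Transfer function: H(jω) = jωL/(R + jωL).
Step 3 — Numerator jωL = j·76.03; denominator R + jωL = 30 + j76.03.
Step 4 — H = 0.8653 + j0.3414.
Step 5 — Magnitude: |H| = 0.9302 (-0.6 dB); phase: φ = 21.5°.

|H| = 0.9302 (-0.6 dB), φ = 21.5°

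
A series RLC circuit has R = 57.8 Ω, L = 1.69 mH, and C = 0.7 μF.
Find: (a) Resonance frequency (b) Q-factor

Step 1 — Resonance condition Im(Z)=0 gives ω₀ = 1/√(LC).
Step 2 — ω₀ = 1/√(0.00169·7e-07) = 2.907e+04 rad/s.
Step 3 — f₀ = ω₀/(2π) = 4627 Hz.
Step 4 — Series Q: Q = ω₀L/R = 2.907e+04·0.00169/57.8 = 0.8501.

(a) f₀ = 4627 Hz  (b) Q = 0.8501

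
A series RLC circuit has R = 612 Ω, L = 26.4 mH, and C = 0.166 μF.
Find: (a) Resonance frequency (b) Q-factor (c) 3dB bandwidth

Step 1 — Resonance: ω₀ = 1/√(LC) = 1/√(0.0264·1.66e-07) = 1.511e+04 rad/s.
Step 2 — f₀ = ω₀/(2π) = 2404 Hz.
Step 3 — Series Q: Q = ω₀L/R = 1.511e+04·0.0264/612 = 0.6516.
Step 4 — Bandwidth: Δω = ω₀/Q = 2.318e+04 rad/s; BW = Δω/(2π) = 3690 Hz.

(a) f₀ = 2404 Hz  (b) Q = 0.6516  (c) BW = 3690 Hz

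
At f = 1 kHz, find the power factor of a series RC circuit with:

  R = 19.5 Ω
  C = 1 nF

Step 1 — Angular frequency: ω = 2π·f = 2π·1000 = 6283 rad/s.
Step 2 — Component impedances:
  R: Z = R = 19.5 Ω
  C: Z = 1/(jωC) = -j/(ω·C) = 0 - j1.592e+05 Ω
Step 3 — Series combination: Z_total = R + C = 19.5 - j1.592e+05 Ω = 1.592e+05∠-90.0° Ω.
Step 4 — Power factor: PF = cos(φ) = Re(Z)/|Z| = 19.5/1.592e+05 = 0.0001225.
Step 5 — Type: Im(Z) = -1.592e+05 ⇒ leading (phase φ = -90.0°).

PF = 0.0001225 (leading, φ = -90.0°)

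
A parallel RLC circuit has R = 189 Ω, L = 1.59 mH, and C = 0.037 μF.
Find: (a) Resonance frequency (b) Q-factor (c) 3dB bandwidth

Step 1 — Resonance: ω₀ = 1/√(LC) = 1/√(0.00159·3.7e-08) = 1.304e+05 rad/s.
Step 2 — f₀ = ω₀/(2π) = 2.075e+04 Hz.
Step 3 — Parallel Q: Q = R/(ω₀L) = 189/(1.304e+05·0.00159) = 0.9117.
Step 4 — Bandwidth: Δω = ω₀/Q = 1.43e+05 rad/s; BW = Δω/(2π) = 2.276e+04 Hz.

(a) f₀ = 2.075e+04 Hz  (b) Q = 0.9117  (c) BW = 2.276e+04 Hz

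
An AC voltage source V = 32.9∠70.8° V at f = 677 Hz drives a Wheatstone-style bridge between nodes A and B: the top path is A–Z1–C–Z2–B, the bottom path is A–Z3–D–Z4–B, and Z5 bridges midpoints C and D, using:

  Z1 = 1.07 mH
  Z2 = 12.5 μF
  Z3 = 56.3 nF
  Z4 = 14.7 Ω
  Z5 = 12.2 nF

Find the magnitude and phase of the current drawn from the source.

Step 1 — Angular frequency: ω = 2π·f = 2π·677 = 4254 rad/s.
Step 2 — Component impedances:
  Z1: Z = jωL = j·4254·0.00107 = 0 + j4.551 Ω
  Z2: Z = 1/(jωC) = -j/(ω·C) = 0 - j18.81 Ω
  Z3: Z = 1/(jωC) = -j/(ω·C) = 0 - j4176 Ω
  Z4: Z = R = 14.7 Ω
  Z5: Z = 1/(jωC) = -j/(ω·C) = 0 - j1.927e+04 Ω
Step 3 — Bridge requires nodal analysis (the Z5 bridge couples midpoints C and D, so the two paths cannot be reduced to a simple series/parallel combination). Setting node B to ground and injecting 1 A at node A, the 3-node admittance system at A, C, D solves to V_A = Z_AB = 0.0002807 - j14.19 Ω = 14.19∠-90.0° Ω.
Step 4 — Source phasor: V = 32.9∠70.8° V = 10.82 + j31.07 V.
Step 5 — Ohm's law: I = V / Z_total = (10.82 + j31.07) / (0.0002807 - j14.19) = -2.19 + j0.7626 A.
Step 6 — Convert to polar: |I| = 2.319 A, ∠I = 160.8°.

I = 2.319∠160.8° A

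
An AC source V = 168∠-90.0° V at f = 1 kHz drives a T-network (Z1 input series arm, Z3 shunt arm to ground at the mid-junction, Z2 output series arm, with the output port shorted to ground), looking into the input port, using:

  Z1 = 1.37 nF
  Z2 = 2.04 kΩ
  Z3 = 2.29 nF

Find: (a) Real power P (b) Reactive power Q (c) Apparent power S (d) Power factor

Step 1 — Angular frequency: ω = 2π·f = 2π·1000 = 6283 rad/s.
Step 2 — Component impedances:
  Z1: Z = 1/(jωC) = -j/(ω·C) = 0 - j1.162e+05 Ω
  Z2: Z = R = 2040 Ω
  Z3: Z = 1/(jωC) = -j/(ω·C) = 0 - j6.95e+04 Ω
Step 3 — With the output port shorted to ground, the output series arm Z2 runs from the junction to ground; the shunt arm Z3 also runs from the junction to ground. They appear in parallel: Z3 || Z2 = 2038 - j59.83 Ω.
Step 4 — Series with input arm Z1: Z_in = Z1 + (Z3 || Z2) = 2038 - j1.162e+05 Ω = 1.162e+05∠-89.0° Ω.
Step 5 — Source phasor: V = 168∠-90.0° V = 0 - j168 V.
Step 6 — Current: I = V / Z = 0.001445 - j2.534e-05 A = 0.001445∠-1.0° A.
Step 7 — Complex power: S = V·I* = 0.004257 - j0.2428 VA.
Step 8 — Real power: P = Re(S) = 0.004257 W.
Step 9 — Reactive power: Q = Im(S) = -0.2428 VAR.
Step 10 — Apparent power: |S| = 0.2428 VA.
Step 11 — Power factor: PF = P/|S| = 0.01753 (leading).

(a) P = 0.004257 W  (b) Q = -0.2428 VAR  (c) S = 0.2428 VA  (d) PF = 0.01753 (leading)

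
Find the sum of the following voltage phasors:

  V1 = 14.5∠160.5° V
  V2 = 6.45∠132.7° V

Step 1 — Convert each phasor to rectangular form:
  V1 = 14.5·(cos(160.5°) + j·sin(160.5°)) = -13.67 + j4.84 V
  V2 = 6.45·(cos(132.7°) + j·sin(132.7°)) = -4.374 + j4.74 V
Step 2 — Sum components: V_total = -18.04 + j9.58 V.
Step 3 — Convert to polar: |V_total| = 20.43 V, ∠V_total = 152.0°.

V_total = 20.43∠152.0° V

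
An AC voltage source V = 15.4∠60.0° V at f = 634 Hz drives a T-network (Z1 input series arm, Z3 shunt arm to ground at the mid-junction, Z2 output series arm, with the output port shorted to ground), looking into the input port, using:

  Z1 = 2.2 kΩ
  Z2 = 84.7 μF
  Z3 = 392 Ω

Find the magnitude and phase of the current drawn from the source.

Step 1 — Angular frequency: ω = 2π·f = 2π·634 = 3984 rad/s.
Step 2 — Component impedances:
  Z1: Z = R = 2200 Ω
  Z2: Z = 1/(jωC) = -j/(ω·C) = 0 - j2.964 Ω
  Z3: Z = R = 392 Ω
Step 3 — With the output port shorted to ground, the output series arm Z2 runs from the junction to ground; the shunt arm Z3 also runs from the junction to ground. They appear in parallel: Z3 || Z2 = 0.02241 - j2.964 Ω.
Step 4 — Series with input arm Z1: Z_in = Z1 + (Z3 || Z2) = 2200 - j2.964 Ω = 2200∠-0.1° Ω.
Step 5 — Source phasor: V = 15.4∠60.0° V = 7.7 + j13.34 V.
Step 6 — Ohm's law: I = V / Z_total = (7.7 + j13.34) / (2200 - j2.964) = 0.003492 + j0.006067 A.
Step 7 — Convert to polar: |I| = 0.007 A, ∠I = 60.1°.

I = 0.007∠60.1° A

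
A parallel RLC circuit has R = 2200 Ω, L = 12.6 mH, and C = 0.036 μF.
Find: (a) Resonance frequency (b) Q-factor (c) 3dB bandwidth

Step 1 — Resonance: ω₀ = 1/√(LC) = 1/√(0.0126·3.6e-08) = 4.695e+04 rad/s.
Step 2 — f₀ = ω₀/(2π) = 7473 Hz.
Step 3 — Parallel Q: Q = R/(ω₀L) = 2200/(4.695e+04·0.0126) = 3.719.
Step 4 — Bandwidth: Δω = ω₀/Q = 1.263e+04 rad/s; BW = Δω/(2π) = 2010 Hz.

(a) f₀ = 7473 Hz  (b) Q = 3.719  (c) BW = 2010 Hz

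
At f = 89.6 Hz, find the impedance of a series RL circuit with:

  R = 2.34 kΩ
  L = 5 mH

Step 1 — Angular frequency: ω = 2π·f = 2π·89.6 = 563 rad/s.
Step 2 — Component impedances:
  R: Z = R = 2340 Ω
  L: Z = jωL = j·563·0.005 = 0 + j2.815 Ω
Step 3 — Series combination: Z_total = R + L = 2340 + j2.815 Ω = 2340∠0.1° Ω.

Z = 2340 + j2.815 Ω = 2340∠0.1° Ω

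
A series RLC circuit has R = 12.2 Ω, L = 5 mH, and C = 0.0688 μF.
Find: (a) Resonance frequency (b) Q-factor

Step 1 — Resonance condition Im(Z)=0 gives ω₀ = 1/√(LC).
Step 2 — ω₀ = 1/√(0.005·6.88e-08) = 5.392e+04 rad/s.
Step 3 — f₀ = ω₀/(2π) = 8581 Hz.
Step 4 — Series Q: Q = ω₀L/R = 5.392e+04·0.005/12.2 = 22.1.

(a) f₀ = 8581 Hz  (b) Q = 22.1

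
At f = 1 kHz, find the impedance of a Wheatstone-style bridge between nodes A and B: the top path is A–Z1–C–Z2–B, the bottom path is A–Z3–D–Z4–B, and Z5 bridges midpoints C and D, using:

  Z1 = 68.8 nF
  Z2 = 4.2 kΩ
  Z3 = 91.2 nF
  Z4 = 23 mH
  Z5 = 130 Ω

Step 1 — Angular frequency: ω = 2π·f = 2π·1000 = 6283 rad/s.
Step 2 — Component impedances:
  Z1: Z = 1/(jωC) = -j/(ω·C) = 0 - j2313 Ω
  Z2: Z = R = 4200 Ω
  Z3: Z = 1/(jωC) = -j/(ω·C) = 0 - j1745 Ω
  Z4: Z = jωL = j·6283·0.023 = 0 + j144.5 Ω
  Z5: Z = R = 130 Ω
Step 3 — Bridge requires nodal analysis (the Z5 bridge couples midpoints C and D, so the two paths cannot be reduced to a simple series/parallel combination). Setting node B to ground and injecting 1 A at node A, the 3-node admittance system at A, C, D solves to V_A = Z_AB = 27.87 - j854.8 Ω = 855.2∠-88.1° Ω.

Z = 27.87 - j854.8 Ω = 855.2∠-88.1° Ω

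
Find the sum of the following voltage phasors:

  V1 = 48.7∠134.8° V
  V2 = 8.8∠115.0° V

Step 1 — Convert each phasor to rectangular form:
  V1 = 48.7·(cos(134.8°) + j·sin(134.8°)) = -34.32 + j34.56 V
  V2 = 8.8·(cos(115.0°) + j·sin(115.0°)) = -3.719 + j7.976 V
Step 2 — Sum components: V_total = -38.03 + j42.53 V.
Step 3 — Convert to polar: |V_total| = 57.06 V, ∠V_total = 131.8°.

V_total = 57.06∠131.8° V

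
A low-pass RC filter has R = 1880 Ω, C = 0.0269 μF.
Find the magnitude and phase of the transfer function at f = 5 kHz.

Step 1 — Angular frequency: ω = 2π·5000 = 3.142e+04 rad/s.
Step 2 — Transfer function: H(jω) = 1/(1 + jωRC).
Step 3 — Denominator: 1 + jωRC = 1 + j·3.142e+04·1880·2.69e-08 = 1 + j1.589.
Step 4 — H = 0.2838 - j0.4508.
Step 5 — Magnitude: |H| = 0.5327 (-5.5 dB); phase: φ = -57.8°.

|H| = 0.5327 (-5.5 dB), φ = -57.8°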